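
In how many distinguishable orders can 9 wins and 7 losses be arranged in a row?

11440

Choose positions for the wins: C(16,9) = 11440.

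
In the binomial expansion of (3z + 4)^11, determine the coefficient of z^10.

2598156

The general term is C(11,j)·(3z)^j·(4)^(11-j); the z^10 term has j = 10.
C(11,10) = 11.
Coefficient = C(11,10) · 3^10 · 4^1 = 11 · 59049 · 4 = 2598156.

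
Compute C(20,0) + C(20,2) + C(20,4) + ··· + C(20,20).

524288

Even-i terms of row 20 sum to 2^19 = 524288.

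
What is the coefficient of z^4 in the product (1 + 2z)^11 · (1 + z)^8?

23302

Coefficient of z^4 = Σ_{j} C(11,j)·2^j·C(8,4-j)·1^(4-j) for j from 0 to 4.
= 70 + 1232 + 6160 + 10560 + 5280 = 23302.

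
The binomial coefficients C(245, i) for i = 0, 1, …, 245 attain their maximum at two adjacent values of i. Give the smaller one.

122

For odd n = 245, C(245,i) peaks at i = (n−1)/2 and (n+1)/2; the smaller is 122.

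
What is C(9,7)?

36

C(9,7) = C(9,2) by symmetry.
C(9,2) = (9·8) / 2! = 72 / 2 = 36.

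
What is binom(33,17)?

C(33,17) = C(33,16) by symmetry.
C(33,16) = (33·32·31·30·29·28·27·26·25·24·23·22·21·20·19·18) / 16! = 24412776311194951680000 / 20922789888000 = 1166803110.

1166803110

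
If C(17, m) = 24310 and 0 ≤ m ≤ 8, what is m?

C(17,m) increases on 0 ≤ m ≤ 8. C(17,7) = 19448 and C(17,8) = 24310, so m = 8.

8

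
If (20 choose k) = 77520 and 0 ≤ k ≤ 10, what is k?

7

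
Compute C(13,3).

C(13,3) = (13·12·11) / 3! = 1716 / 6 = 286.

286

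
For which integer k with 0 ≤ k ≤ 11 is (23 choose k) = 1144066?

10

C(23,k) increases on 0 ≤ k ≤ 11. C(23,9) = 817190 and C(23,10) = 1144066, so k = 10.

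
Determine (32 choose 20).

225792840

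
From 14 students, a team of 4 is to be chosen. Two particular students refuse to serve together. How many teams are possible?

935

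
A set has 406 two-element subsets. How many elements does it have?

29

n(n−1)/2 = 406 ⇒ n(n−1) = 812. Since 29·28 = 812, n = 29.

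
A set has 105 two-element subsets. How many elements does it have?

n(n−1)/2 = 105 ⇒ n(n−1) = 210. Since 15·14 = 210, n = 15.

15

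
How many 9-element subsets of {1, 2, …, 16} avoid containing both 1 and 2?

All 9-subsets: C(16,9) = 11440. Those containing both fixed elements: C(14,7) = 3432.
11440 − 3432 = 8008.

8008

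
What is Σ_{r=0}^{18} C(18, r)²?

9075135300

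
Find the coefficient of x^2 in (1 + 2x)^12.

264

The general term is C(12,j)·(1)^j·(2x)^(12-j); the x^2 term has j = 10.
C(12,10) = 66.
Coefficient = C(12,10) · 2^2 = 66 · 4 = 264.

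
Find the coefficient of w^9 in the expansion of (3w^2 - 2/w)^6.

-2916

General term: C(6,j)·(3w^2)^j·(-2/w)^(6-j), with w-exponent 2j − 1(6−j) = 3j − 6.
Set 3j − 6 = 9: j = 5.
C(6,5) = 6; 3^5 = 243; (-2)^1 = -2.
Coefficient = 6 · 243 · (-2) = -2916.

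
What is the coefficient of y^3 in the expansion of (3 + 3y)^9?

The general term is C(9,j)·(3)^j·(3y)^(9-j); the y^3 term has j = 6.
C(9,6) = 84.
Coefficient = C(9,6) · 3^6 · 3^3 = 84 · 729 · 27 = 1653372.

1653372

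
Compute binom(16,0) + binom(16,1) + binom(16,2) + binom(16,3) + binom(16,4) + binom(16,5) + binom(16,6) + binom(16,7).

26333

1 + 16 + 120 + 560 + 1820 + 4368 + 8008 + 11440 = 26333.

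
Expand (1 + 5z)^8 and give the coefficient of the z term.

40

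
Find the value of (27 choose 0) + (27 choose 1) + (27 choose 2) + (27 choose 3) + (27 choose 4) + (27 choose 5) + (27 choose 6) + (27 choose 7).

1285624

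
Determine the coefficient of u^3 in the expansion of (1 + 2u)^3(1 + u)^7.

253

Coefficient of u^3 = Σ_{j} C(3,j)·2^j·C(7,3-j)·1^(3-j) for j from 0 to 3.
= 35 + 126 + 84 + 8 = 253.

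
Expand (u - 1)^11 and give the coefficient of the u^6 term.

The general term is C(11,j)·(u)^j·(-1)^(11-j); the u^6 term has j = 6.
C(11,6) = 462.
Coefficient = C(11,6) · (-1)^5 = 462 · (-1) = -462.

-462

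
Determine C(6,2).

C(6,2) = (6·5) / 2! = 30 / 2 = 15.

15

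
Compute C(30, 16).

145422675

C(30,16) = C(30,14) by symmetry.
C(30,14) = (30·29·28·27·26·25·24·23·22·21·20·19·18·17) / 14! = 12677700308232960000 / 87178291200 = 145422675.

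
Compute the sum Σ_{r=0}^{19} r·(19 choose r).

4980736

Since r·C(19,r) = 19·C(18,r−1), the sum is 19·2^18 = 19·262144 = 4980736.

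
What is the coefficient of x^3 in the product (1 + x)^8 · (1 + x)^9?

Coefficient of x^3 = Σ_{j} C(8,j)·C(9,3-j) for j from 0 to 3.
= 84 + 288 + 252 + 56 = 680.

680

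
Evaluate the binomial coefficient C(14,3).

364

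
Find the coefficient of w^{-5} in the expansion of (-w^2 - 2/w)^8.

1024

General term: C(8,j)·(-w^2)^j·(-2/w)^(8-j), with w-exponent 2j − 1(8−j) = 3j − 8.
Set 3j − 8 = -5: j = 1.
C(8,1) = 8; (-1)^1 = -1; (-2)^7 = -128.
Coefficient = 8 · (-1) · (-128) = 1024.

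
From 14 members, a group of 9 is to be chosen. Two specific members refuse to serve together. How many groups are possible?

1210

All 9-subsets: C(14,9) = 2002. Those containing both fixed elements: C(12,7) = 792.
2002 − 792 = 1210.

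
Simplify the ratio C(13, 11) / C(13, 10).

3/11

C(n,k+1)/C(n,k) = (n−k)/(k+1) = (13−10)/(10+1) = 3/11.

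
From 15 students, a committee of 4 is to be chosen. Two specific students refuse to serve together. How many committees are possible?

1287

All 4-subsets: C(15,4) = 1365. Those containing both fixed elements: C(13,2) = 78.
1365 − 78 = 1287.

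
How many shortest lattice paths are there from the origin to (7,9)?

11440

Each path is a sequence of 16 steps with 7 rights: C(16,7) = 11440.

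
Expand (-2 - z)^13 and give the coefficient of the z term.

-53248

The general term is C(13,j)·(-2)^j·(-z)^(13-j); the z^1 term has j = 12.
C(13,12) = 13.
Coefficient = C(13,12) · (-2)^12 · (-1)^1 = 13 · 4096 · (-1) = -53248.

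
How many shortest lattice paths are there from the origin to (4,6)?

Each path is a sequence of 10 steps with 4 rights: C(10,4) = 210.

210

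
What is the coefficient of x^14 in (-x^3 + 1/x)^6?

-6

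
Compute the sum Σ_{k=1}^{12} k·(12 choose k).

24576

Differentiating (1+x)^12 and setting x=1: Σ k·C(12,k) = 12·2^11 = 24576.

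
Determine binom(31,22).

C(31,22) = C(31,9) by symmetry.
C(31,9) = (31·30·29·28·27·26·25·24·23) / 9! = 7315688016000 / 362880 = 20160075.

20160075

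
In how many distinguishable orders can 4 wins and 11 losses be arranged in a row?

1365

Choose positions for the wins: C(15,4) = 1365.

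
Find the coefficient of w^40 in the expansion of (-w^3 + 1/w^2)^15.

15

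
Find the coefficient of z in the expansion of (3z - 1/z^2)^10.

General term: C(10,j)·(3z)^j·(-1/z^2)^(10-j), with z-exponent 1j − 2(10−j) = 3j − 20.
Set 3j − 20 = 1: j = 7.
C(10,7) = 120; 3^7 = 2187; (-1)^3 = -1.
Coefficient = 120 · 2187 · (-1) = -262440.

-262440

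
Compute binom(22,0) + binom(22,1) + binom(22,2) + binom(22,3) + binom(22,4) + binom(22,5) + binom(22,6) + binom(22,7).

1 + 22 + 231 + 1540 + 7315 + 26334 + 74613 + 170544 = 280600.

280600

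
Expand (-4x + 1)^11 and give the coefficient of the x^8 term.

10813440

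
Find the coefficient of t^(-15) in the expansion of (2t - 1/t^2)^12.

-1760

General term: C(12,j)·(2t)^j·(-1/t^2)^(12-j), with t-exponent 1j − 2(12−j) = 3j − 24.
Set 3j − 24 = -15: j = 3.
C(12,3) = 220; 2^3 = 8; (-1)^9 = -1.
Coefficient = 220 · 8 · (-1) = -1760.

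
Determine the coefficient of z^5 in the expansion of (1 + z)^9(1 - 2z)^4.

126

Coefficient of z^5 = Σ_{j} C(9,j)·1^j·C(4,5-j)·(-2)^(5-j) for j from 1 to 5.
= 144 + (-1152) + 2016 + (-1008) + 126 = 126.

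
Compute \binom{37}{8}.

C(37,8) = (37·36·35·34·33·32·31·30) / 8! = 1556675366400 / 40320 = 38608020.

38608020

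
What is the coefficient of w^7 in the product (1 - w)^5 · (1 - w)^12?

(1 - w)^5(1 - w)^12 = (1 - w)^17, so the coefficient of w^7 is C(17,7)·(-1)^7 = 19448·-1 = -19448.

-19448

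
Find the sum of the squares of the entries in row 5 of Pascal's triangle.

252

By Vandermonde's identity, Σ C(5,k)² = C(10,5) = 252.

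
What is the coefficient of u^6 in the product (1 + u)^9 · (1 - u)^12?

24

Coefficient of u^6 = Σ_{j} C(9,j)·1^j·C(12,6-j)·(-1)^(6-j) for j from 0 to 6.
= 924 + (-7128) + 17820 + (-18480) + 8316 + (-1512) + 84 = 24.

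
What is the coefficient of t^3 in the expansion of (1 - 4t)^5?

The general term is C(5,j)·(1)^j·(-4t)^(5-j); the t^3 term has j = 2.
C(5,2) = 10.
Coefficient = C(5,2) · (-4)^3 = 10 · (-64) = -640.

-640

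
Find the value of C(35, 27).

C(35,27) = C(35,8) by symmetry.
C(35,8) = (35·34·33·32·31·30·29·28) / 8! = 948964262400 / 40320 = 23535820.

23535820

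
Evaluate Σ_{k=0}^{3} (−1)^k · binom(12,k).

The partial alternating sum Σ_{k=0}^{3} (−1)^k C(12,k) = (−1)^3 C(11,3) = -165.

-165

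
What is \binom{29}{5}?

118755

C(29,5) = (29·28·27·26·25) / 5! = 14250600 / 120 = 118755.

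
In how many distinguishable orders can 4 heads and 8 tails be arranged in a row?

Choose positions for the heads: C(12,4) = 495.

495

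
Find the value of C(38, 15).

C(38,15) = (38·37·36·35·34·33·32·31·30·29·28·27·26·25·24) / 15! = 20231404874494894080000 / 1307674368000 = 15471286560.

15471286560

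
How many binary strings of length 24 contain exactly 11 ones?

2496144

Choose the 11 positions: C(24,11) = 2496144.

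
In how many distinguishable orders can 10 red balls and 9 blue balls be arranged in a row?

Choose positions for the red balls: C(19,10) = 92378.

92378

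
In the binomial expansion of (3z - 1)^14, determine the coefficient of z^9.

-39405366

The general term is C(14,j)·(3z)^j·(-1)^(14-j); the z^9 term has j = 9.
C(14,9) = 2002.
Coefficient = C(14,9) · 3^9 · (-1)^5 = 2002 · 19683 · (-1) = -39405366.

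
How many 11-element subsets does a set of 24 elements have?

C(24,11) = (24·23·22·21·20·19·18·17·16·15·14) / 11! = 99638080819200 / 39916800 = 2496144.

2496144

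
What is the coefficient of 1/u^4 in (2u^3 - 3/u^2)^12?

General term: C(12,j)·(2u^3)^j·(-3/u^2)^(12-j), with u-exponent 3j − 2(12−j) = 5j − 24.
Set 5j − 24 = -4: j = 4.
C(12,4) = 495; 2^4 = 16; (-3)^8 = 6561.
Coefficient = 495 · 16 · 6561 = 51963120.

51963120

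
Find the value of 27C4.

C(27,4) = (27·26·25·24) / 4! = 421200 / 24 = 17550.

17550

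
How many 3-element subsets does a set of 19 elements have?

C(19,3) = (19·18·17) / 3! = 5814 / 6 = 969.

969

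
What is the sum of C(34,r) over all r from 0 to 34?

17179869184

The entries of row 34 sum to 2^34 = 17179869184.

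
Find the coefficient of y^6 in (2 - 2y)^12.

3784704

The general term is C(12,j)·(2)^j·(-2y)^(12-j); the y^6 term has j = 6.
C(12,6) = 924.
Coefficient = C(12,6) · 2^6 · (-2)^6 = 924 · 64 · 64 = 3784704.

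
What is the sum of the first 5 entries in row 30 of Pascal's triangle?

1 + 30 + 435 + 4060 + 27405 = 31931.

31931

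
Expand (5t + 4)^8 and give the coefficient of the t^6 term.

The general term is C(8,j)·(5t)^j·(4)^(8-j); the t^6 term has j = 6.
C(8,6) = 28.
Coefficient = C(8,6) · 5^6 · 4^2 = 28 · 15625 · 16 = 7000000.

7000000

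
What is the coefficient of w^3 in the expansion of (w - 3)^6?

-540

The general term is C(6,j)·(w)^j·(-3)^(6-j); the w^3 term has j = 3.
C(6,3) = 20.
Coefficient = C(6,3) · (-3)^3 = 20 · (-27) = -540.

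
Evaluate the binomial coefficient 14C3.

C(14,3) = (14·13·12) / 3! = 2184 / 6 = 364.

364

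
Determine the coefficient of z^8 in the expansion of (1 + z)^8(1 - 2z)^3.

Coefficient of z^8 = Σ_{j} C(8,j)·1^j·C(3,8-j)·(-2)^(8-j) for j from 5 to 8.
= (-448) + 336 + (-48) + 1 = -159.

-159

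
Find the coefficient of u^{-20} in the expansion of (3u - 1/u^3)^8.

-24

General term: C(8,j)·(3u)^j·(-1/u^3)^(8-j), with u-exponent 1j − 3(8−j) = 4j − 24.
Set 4j − 24 = -20: j = 1.
C(8,1) = 8; 3^1 = 3; (-1)^7 = -1.
Coefficient = 8 · 3 · (-1) = -24.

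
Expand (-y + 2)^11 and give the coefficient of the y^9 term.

-220

The general term is C(11,j)·(-y)^j·(2)^(11-j); the y^9 term has j = 9.
C(11,9) = 55.
Coefficient = C(11,9) · (-1)^9 · 2^2 = 55 · (-1) · 4 = -220.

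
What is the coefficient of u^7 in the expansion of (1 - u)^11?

-330

The general term is C(11,j)·(1)^j·(-u)^(11-j); the u^7 term has j = 4.
C(11,4) = 330.
Coefficient = C(11,4) · (-1)^7 = 330 · (-1) = -330.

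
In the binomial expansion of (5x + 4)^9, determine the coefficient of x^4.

The general term is C(9,j)·(5x)^j·(4)^(9-j); the x^4 term has j = 4.
C(9,4) = 126.
Coefficient = C(9,4) · 5^4 · 4^5 = 126 · 625 · 1024 = 80640000.

80640000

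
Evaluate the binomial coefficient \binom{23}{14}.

C(23,14) = C(23,9) by symmetry.
C(23,9) = (23·22·21·20·19·18·17·16·15) / 9! = 296541907200 / 362880 = 817190.

817190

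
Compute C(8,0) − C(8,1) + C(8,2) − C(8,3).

-35

The partial alternating sum Σ_{k=0}^{3} (−1)^k C(8,k) = (−1)^3 C(7,3) = -35.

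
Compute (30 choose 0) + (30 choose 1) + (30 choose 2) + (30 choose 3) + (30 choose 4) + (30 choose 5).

1 + 30 + 435 + 4060 + 27405 + 142506 = 174437.

174437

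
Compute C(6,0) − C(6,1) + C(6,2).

10

The partial alternating sum Σ_{k=0}^{2} (−1)^k C(6,k) = (−1)^2 C(5,2) = 10.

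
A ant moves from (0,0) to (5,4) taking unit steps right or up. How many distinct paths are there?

126

Each path is a sequence of 9 steps with 5 rights: C(9,5) = 126.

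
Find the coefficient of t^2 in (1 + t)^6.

15

The general term is C(6,j)·(1)^j·(t)^(6-j); the t^2 term has j = 4.
C(6,4) = 15.
Coefficient = C(6,4) = 15.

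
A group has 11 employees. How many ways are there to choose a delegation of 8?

This is C(11,8) = 165.

165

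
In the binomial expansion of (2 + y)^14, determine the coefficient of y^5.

1025024

The general term is C(14,j)·(2)^j·(y)^(14-j); the y^5 term has j = 9.
C(14,9) = 2002.
Coefficient = C(14,9) · 2^9 = 2002 · 512 = 1025024.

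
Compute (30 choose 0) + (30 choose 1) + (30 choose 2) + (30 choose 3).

1 + 30 + 435 + 4060 = 4526.

4526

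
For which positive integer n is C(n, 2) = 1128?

n(n−1)/2 = 1128 ⇒ n(n−1) = 2256. Since 48·47 = 2256, n = 48.

48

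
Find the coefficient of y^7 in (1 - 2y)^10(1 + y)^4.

2496

Coefficient of y^7 = Σ_{j} C(10,j)·(-2)^j·C(4,7-j)·1^(7-j) for j from 3 to 7.
= (-960) + 13440 + (-48384) + 53760 + (-15360) = 2496.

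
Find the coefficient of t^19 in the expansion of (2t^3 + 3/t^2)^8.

3072

General term: C(8,j)·(2t^3)^j·(3/t^2)^(8-j), with t-exponent 3j − 2(8−j) = 5j − 16.
Set 5j − 16 = 19: j = 7.
C(8,7) = 8; 2^7 = 128; 3^1 = 3.
Coefficient = 8 · 128 · 3 = 3072.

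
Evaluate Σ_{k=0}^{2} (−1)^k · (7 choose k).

15

The partial alternating sum Σ_{k=0}^{2} (−1)^k C(7,k) = (−1)^2 C(6,2) = 15.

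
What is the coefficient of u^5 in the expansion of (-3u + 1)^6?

-1458

The general term is C(6,j)·(-3u)^j·(1)^(6-j); the u^5 term has j = 5.
C(6,5) = 6.
Coefficient = C(6,5) · (-3)^5 = 6 · (-243) = -1458.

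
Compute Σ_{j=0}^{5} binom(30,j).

174437

1 + 30 + 435 + 4060 + 27405 + 142506 = 174437.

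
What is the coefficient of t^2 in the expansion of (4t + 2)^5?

1280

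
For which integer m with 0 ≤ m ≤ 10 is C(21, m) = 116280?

7

C(21,m) increases on 0 ≤ m ≤ 10. C(21,6) = 54264 and C(21,7) = 116280, so m = 7.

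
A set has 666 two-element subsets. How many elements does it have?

n(n−1)/2 = 666 ⇒ n(n−1) = 1332. Since 37·36 = 1332, n = 37.

37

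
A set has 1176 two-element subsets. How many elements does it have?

n(n−1)/2 = 1176 ⇒ n(n−1) = 2352. Since 49·48 = 2352, n = 49.

49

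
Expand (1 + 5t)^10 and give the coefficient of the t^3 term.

The general term is C(10,j)·(1)^j·(5t)^(10-j); the t^3 term has j = 7.
C(10,7) = 120.
Coefficient = C(10,7) · 5^3 = 120 · 125 = 15000.

15000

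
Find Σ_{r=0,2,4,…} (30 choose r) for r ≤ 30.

536870912

Half of (1+1)^30 + (1−1)^30 gives the even-index sum: 2^29 = 536870912.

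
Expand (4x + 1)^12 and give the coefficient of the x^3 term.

14080

The general term is C(12,j)·(4x)^j·(1)^(12-j); the x^3 term has j = 3.
C(12,3) = 220.
Coefficient = C(12,3) · 4^3 = 220 · 64 = 14080.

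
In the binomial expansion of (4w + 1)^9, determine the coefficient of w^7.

The general term is C(9,j)·(4w)^j·(1)^(9-j); the w^7 term has j = 7.
C(9,7) = 36.
Coefficient = C(9,7) · 4^7 = 36 · 16384 = 589824.

589824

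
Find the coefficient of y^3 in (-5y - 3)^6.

67500

The general term is C(6,j)·(-5y)^j·(-3)^(6-j); the y^3 term has j = 3.
C(6,3) = 20.
Coefficient = C(6,3) · (-5)^3 · (-3)^3 = 20 · (-125) · (-27) = 67500.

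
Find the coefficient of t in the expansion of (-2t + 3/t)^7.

15120

General term: C(7,j)·(-2t)^j·(3/t)^(7-j), with t-exponent 1j − 1(7−j) = 2j − 7.
Set 2j − 7 = 1: j = 4.
C(7,4) = 35; (-2)^4 = 16; 3^3 = 27.
Coefficient = 35 · 16 · 27 = 15120.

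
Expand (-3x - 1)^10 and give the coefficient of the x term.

30

The general term is C(10,j)·(-3x)^j·(-1)^(10-j); the x^1 term has j = 1.
C(10,1) = 10.
Coefficient = C(10,1) · (-3)^1 · (-1)^9 = 10 · (-3) · (-1) = 30.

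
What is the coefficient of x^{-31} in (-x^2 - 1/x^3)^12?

12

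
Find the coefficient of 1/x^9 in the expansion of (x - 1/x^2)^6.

General term: C(6,j)·(x)^j·(-1/x^2)^(6-j), with x-exponent 1j − 2(6−j) = 3j − 12.
Set 3j − 12 = -9: j = 1.
C(6,1) = 6; 1^1 = 1; (-1)^5 = -1.
Coefficient = 6 · 1 · (-1) = -6.

-6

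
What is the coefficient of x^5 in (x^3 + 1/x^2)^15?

General term: C(15,j)·(x^3)^j·(1/x^2)^(15-j), with x-exponent 3j − 2(15−j) = 5j − 30.
Set 5j − 30 = 5: j = 7.
C(15,7) = 6435; 1^7 = 1; 1^8 = 1.
Coefficient = 6435 · 1 · 1 = 6435.

6435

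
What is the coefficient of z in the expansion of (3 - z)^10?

-196830

The general term is C(10,j)·(3)^j·(-z)^(10-j); the z^1 term has j = 9.
C(10,9) = 10.
Coefficient = C(10,9) · 3^9 · (-1)^1 = 10 · 19683 · (-1) = -196830.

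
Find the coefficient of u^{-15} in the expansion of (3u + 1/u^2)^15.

729729

General term: C(15,j)·(3u)^j·(1/u^2)^(15-j), with u-exponent 1j − 2(15−j) = 3j − 30.
Set 3j − 30 = -15: j = 5.
C(15,5) = 3003; 3^5 = 243; 1^10 = 1.
Coefficient = 3003 · 243 · 1 = 729729.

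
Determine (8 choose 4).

70

C(8,4) = (8·7·6·5) / 4! = 1680 / 24 = 70.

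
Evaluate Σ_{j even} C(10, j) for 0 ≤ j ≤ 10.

512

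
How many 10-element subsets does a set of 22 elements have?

C(22,10) = (22·21·20·19·18·17·16·15·14·13) / 10! = 2346549004800 / 3628800 = 646646.

646646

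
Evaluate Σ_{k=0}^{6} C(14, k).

6476

1 + 14 + 91 + 364 + 1001 + 2002 + 3003 = 6476.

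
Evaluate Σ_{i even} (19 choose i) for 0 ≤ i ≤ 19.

262144

Half of (1+1)^19 + (1−1)^19 gives the even-index sum: 2^18 = 262144.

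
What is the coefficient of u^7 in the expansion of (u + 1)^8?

8

The general term is C(8,j)·(u)^j·(1)^(8-j); the u^7 term has j = 7.
C(8,7) = 8.
Coefficient = C(8,7) = 8.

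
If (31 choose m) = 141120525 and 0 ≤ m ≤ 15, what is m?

12

C(31,m) increases on 0 ≤ m ≤ 15. C(31,11) = 84672315 and C(31,12) = 141120525, so m = 12.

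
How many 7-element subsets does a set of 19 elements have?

C(19,7) = (19·18·17·16·15·14·13) / 7! = 253955520 / 5040 = 50388.

50388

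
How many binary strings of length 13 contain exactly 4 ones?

715

Choose the 4 positions: C(13,4) = 715.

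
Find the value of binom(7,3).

35

C(7,3) = (7·6·5) / 3! = 210 / 6 = 35.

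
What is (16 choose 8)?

12870

C(16,8) = (16·15·14·13·12·11·10·9) / 8! = 518918400 / 40320 = 12870.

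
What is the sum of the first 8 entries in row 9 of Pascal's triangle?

502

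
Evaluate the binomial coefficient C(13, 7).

1716

C(13,7) = C(13,6) by symmetry.
C(13,6) = (13·12·11·10·9·8) / 6! = 1235520 / 720 = 1716.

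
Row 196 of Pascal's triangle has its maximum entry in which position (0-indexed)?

98

C(196,k) is maximized at k = 196/2 = 98.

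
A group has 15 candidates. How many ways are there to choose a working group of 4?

This is C(15,4) = 1365.

1365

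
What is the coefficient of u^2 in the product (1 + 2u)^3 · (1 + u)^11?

Coefficient of u^2 = Σ_{j} C(3,j)·2^j·C(11,2-j)·1^(2-j) for j from 0 to 2.
= 55 + 66 + 12 = 133.

133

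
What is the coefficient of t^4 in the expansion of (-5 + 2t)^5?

-400

The general term is C(5,j)·(-5)^j·(2t)^(5-j); the t^4 term has j = 1.
C(5,1) = 5.
Coefficient = C(5,1) · (-5)^1 · 2^4 = 5 · (-5) · 16 = -400.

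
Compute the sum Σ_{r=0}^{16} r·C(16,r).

524288

Since r·C(16,r) = 16·C(15,r−1), the sum is 16·2^15 = 16·32768 = 524288.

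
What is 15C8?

C(15,8) = C(15,7) by symmetry.
C(15,7) = (15·14·13·12·11·10·9) / 7! = 32432400 / 5040 = 6435.

6435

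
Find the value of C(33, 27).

1107568

C(33,27) = C(33,6) by symmetry.
C(33,6) = (33·32·31·30·29·28) / 6! = 797448960 / 720 = 1107568.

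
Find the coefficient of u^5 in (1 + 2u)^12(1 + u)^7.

Coefficient of u^5 = Σ_{j} C(12,j)·2^j·C(7,5-j)·1^(5-j) for j from 0 to 5.
= 21 + 840 + 9240 + 36960 + 55440 + 25344 = 127845.

127845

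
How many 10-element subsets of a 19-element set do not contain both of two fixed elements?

All 10-subsets: C(19,10) = 92378. Those containing both fixed elements: C(17,8) = 24310.
92378 − 24310 = 68068.

68068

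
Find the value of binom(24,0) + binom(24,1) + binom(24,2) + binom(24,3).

1 + 24 + 276 + 2024 = 2325.

2325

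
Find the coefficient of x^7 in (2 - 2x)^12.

The general term is C(12,j)·(2)^j·(-2x)^(12-j); the x^7 term has j = 5.
C(12,5) = 792.
Coefficient = C(12,5) · 2^5 · (-2)^7 = 792 · 32 · (-128) = -3244032.

-3244032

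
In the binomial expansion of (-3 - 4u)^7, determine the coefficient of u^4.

-241920

The general term is C(7,j)·(-3)^j·(-4u)^(7-j); the u^4 term has j = 3.
C(7,3) = 35.
Coefficient = C(7,3) · (-3)^3 · (-4)^4 = 35 · (-27) · 256 = -241920.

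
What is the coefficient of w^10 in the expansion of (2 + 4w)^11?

23068672

The general term is C(11,j)·(2)^j·(4w)^(11-j); the w^10 term has j = 1.
C(11,1) = 11.
Coefficient = C(11,1) · 2^1 · 4^10 = 11 · 2 · 1048576 = 23068672.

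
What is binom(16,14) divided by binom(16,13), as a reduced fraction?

C(n,k+1)/C(n,k) = (n−k)/(k+1) = (16−13)/(13+1) = 3/14.

3/14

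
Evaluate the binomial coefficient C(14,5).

C(14,5) = (14·13·12·11·10) / 5! = 240240 / 120 = 2002.

2002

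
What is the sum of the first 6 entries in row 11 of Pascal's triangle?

1 + 11 + 55 + 165 + 330 + 462 = 1024.

1024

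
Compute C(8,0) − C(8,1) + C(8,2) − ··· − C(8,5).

The partial alternating sum Σ_{k=0}^{5} (−1)^k C(8,k) = (−1)^5 C(7,5) = -21.

-21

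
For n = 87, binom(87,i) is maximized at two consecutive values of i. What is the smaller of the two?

43

For odd n = 87, C(87,i) peaks at i = (n−1)/2 and (n+1)/2; the smaller is 43.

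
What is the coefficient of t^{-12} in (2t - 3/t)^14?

General term: C(14,j)·(2t)^j·(-3/t)^(14-j), with t-exponent 1j − 1(14−j) = 2j − 14.
Set 2j − 14 = -12: j = 1.
C(14,1) = 14; 2^1 = 2; (-3)^13 = -1594323.
Coefficient = 14 · 2 · (-1594323) = -44641044.

-44641044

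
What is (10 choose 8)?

45

C(10,8) = C(10,2) by symmetry.
C(10,2) = (10·9) / 2! = 90 / 2 = 45.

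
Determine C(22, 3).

1540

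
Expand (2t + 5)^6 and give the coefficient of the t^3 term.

The general term is C(6,j)·(2t)^j·(5)^(6-j); the t^3 term has j = 3.
C(6,3) = 20.
Coefficient = C(6,3) · 2^3 · 5^3 = 20 · 8 · 125 = 20000.

20000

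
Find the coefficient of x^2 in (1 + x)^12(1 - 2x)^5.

Coefficient of x^2 = Σ_{j} C(12,j)·1^j·C(5,2-j)·(-2)^(2-j) for j from 0 to 2.
= 40 + (-120) + 66 = -14.

-14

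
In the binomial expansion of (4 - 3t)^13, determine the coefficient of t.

The general term is C(13,j)·(4)^j·(-3t)^(13-j); the t^1 term has j = 12.
C(13,12) = 13.
Coefficient = C(13,12) · 4^12 · (-3)^1 = 13 · 16777216 · (-3) = -654311424.

-654311424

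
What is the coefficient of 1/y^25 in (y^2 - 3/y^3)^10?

-196830

General term: C(10,j)·(y^2)^j·(-3/y^3)^(10-j), with y-exponent 2j − 3(10−j) = 5j − 30.
Set 5j − 30 = -25: j = 1.
C(10,1) = 10; 1^1 = 1; (-3)^9 = -19683.
Coefficient = 10 · 1 · (-19683) = -196830.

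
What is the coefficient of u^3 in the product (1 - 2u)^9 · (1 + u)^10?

78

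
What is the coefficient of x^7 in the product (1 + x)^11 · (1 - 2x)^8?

1770

Coefficient of x^7 = Σ_{j} C(11,j)·1^j·C(8,7-j)·(-2)^(7-j) for j from 0 to 7.
= (-1024) + 19712 + (-98560) + 184800 + (-147840) + 51744 + (-7392) + 330 = 1770.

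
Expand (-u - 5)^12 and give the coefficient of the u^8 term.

309375

The general term is C(12,j)·(-u)^j·(-5)^(12-j); the u^8 term has j = 8.
C(12,8) = 495.
Coefficient = C(12,8) · (-5)^4 = 495 · 625 = 309375.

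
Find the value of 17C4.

C(17,4) = (17·16·15·14) / 4! = 57120 / 24 = 2380.

2380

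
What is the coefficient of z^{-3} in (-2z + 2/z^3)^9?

43008

General term: C(9,j)·(-2z)^j·(2/z^3)^(9-j), with z-exponent 1j − 3(9−j) = 4j − 27.
Set 4j − 27 = -3: j = 6.
C(9,6) = 84; (-2)^6 = 64; 2^3 = 8.
Coefficient = 84 · 64 · 8 = 43008.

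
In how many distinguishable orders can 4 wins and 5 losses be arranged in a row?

126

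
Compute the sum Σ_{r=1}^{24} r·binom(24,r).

Differentiating (1+x)^24 and setting x=1: Σ r·C(24,r) = 24·2^23 = 201326592.

201326592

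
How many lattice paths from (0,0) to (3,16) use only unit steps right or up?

Each path is a sequence of 19 steps with 3 rights: C(19,3) = 969.

969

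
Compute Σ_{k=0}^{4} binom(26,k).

1 + 26 + 325 + 2600 + 14950 = 17902.

17902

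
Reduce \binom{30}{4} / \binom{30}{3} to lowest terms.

C(n,k+1)/C(n,k) = (n−k)/(k+1) = (30−3)/(3+1) = 27/4.

27/4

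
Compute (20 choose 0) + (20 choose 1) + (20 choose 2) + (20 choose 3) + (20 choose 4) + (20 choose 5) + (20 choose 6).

60460

1 + 20 + 190 + 1140 + 4845 + 15504 + 38760 = 60460.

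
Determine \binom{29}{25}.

23751

C(29,25) = C(29,4) by symmetry.
C(29,4) = (29·28·27·26) / 4! = 570024 / 24 = 23751.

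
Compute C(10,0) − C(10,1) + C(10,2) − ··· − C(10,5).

-126

The partial alternating sum Σ_{k=0}^{5} (−1)^k C(10,k) = (−1)^5 C(9,5) = -126.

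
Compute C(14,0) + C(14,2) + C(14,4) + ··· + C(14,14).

Even-k terms of row 14 sum to 2^13 = 8192.

8192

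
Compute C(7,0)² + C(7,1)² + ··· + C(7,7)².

3432

By Vandermonde's identity, Σ C(7,k)² = C(14,7) = 3432.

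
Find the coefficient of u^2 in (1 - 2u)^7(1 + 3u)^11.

Coefficient of u^2 = Σ_{j} C(7,j)·(-2)^j·C(11,2-j)·3^(2-j) for j from 0 to 2.
= 495 + (-462) + 84 = 117.

117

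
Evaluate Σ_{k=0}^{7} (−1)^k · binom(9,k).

The partial alternating sum Σ_{k=0}^{7} (−1)^k C(9,k) = (−1)^7 C(8,7) = -8.

-8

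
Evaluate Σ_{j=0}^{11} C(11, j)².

705432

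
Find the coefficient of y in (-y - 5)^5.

-3125

The general term is C(5,j)·(-y)^j·(-5)^(5-j); the y^1 term has j = 1.
C(5,1) = 5.
Coefficient = C(5,1) · (-1)^1 · (-5)^4 = 5 · (-1) · 625 = -3125.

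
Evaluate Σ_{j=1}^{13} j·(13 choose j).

53248

Since j·C(13,j) = 13·C(12,j−1), the sum is 13·2^12 = 13·4096 = 53248.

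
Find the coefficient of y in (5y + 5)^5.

15625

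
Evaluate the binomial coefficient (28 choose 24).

20475

C(28,24) = C(28,4) by symmetry.
C(28,4) = (28·27·26·25) / 4! = 491400 / 24 = 20475.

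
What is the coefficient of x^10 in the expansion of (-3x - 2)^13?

The general term is C(13,j)·(-3x)^j·(-2)^(13-j); the x^10 term has j = 10.
C(13,10) = 286.
Coefficient = C(13,10) · (-3)^10 · (-2)^3 = 286 · 59049 · (-8) = -135104112.

-135104112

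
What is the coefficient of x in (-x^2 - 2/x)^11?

-42240

General term: C(11,j)·(-x^2)^j·(-2/x)^(11-j), with x-exponent 2j − 1(11−j) = 3j − 11.
Set 3j − 11 = 1: j = 4.
C(11,4) = 330; (-1)^4 = 1; (-2)^7 = -128.
Coefficient = 330 · 1 · (-128) = -42240.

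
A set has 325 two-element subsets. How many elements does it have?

n(n−1)/2 = 325 ⇒ n(n−1) = 650. Since 26·25 = 650, n = 26.

26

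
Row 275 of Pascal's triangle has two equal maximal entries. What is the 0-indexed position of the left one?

For odd n = 275, C(275,m) peaks at m = (n−1)/2 and (n+1)/2; the smaller is 137.

137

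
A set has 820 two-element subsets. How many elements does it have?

41

n(n−1)/2 = 820 ⇒ n(n−1) = 1640. Since 41·40 = 1640, n = 41.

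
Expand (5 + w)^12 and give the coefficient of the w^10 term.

The general term is C(12,j)·(5)^j·(w)^(12-j); the w^10 term has j = 2.
C(12,2) = 66.
Coefficient = C(12,2) · 5^2 = 66 · 25 = 1650.

1650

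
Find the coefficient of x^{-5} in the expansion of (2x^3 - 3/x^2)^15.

General term: C(15,j)·(2x^3)^j·(-3/x^2)^(15-j), with x-exponent 3j − 2(15−j) = 5j − 30.
Set 5j − 30 = -5: j = 5.
C(15,5) = 3003; 2^5 = 32; (-3)^10 = 59049.
Coefficient = 3003 · 32 · 59049 = 5674372704.

5674372704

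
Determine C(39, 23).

37711260990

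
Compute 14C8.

3003

C(14,8) = C(14,6) by symmetry.
C(14,6) = (14·13·12·11·10·9) / 6! = 2162160 / 720 = 3003.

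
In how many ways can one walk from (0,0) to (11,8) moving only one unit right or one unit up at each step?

Each path is a sequence of 19 steps with 11 rights: C(19,11) = 75582.

75582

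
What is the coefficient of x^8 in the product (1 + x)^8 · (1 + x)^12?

Coefficient of x^8 = Σ_{j} C(8,j)·C(12,8-j) for j from 0 to 8.
= 495 + 6336 + 25872 + 44352 + 34650 + 12320 + 1848 + 96 + 1 = 125970.

125970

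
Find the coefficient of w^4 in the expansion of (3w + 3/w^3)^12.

35075106

General term: C(12,j)·(3w)^j·(3/w^3)^(12-j), with w-exponent 1j − 3(12−j) = 4j − 36.
Set 4j − 36 = 4: j = 10.
C(12,10) = 66; 3^10 = 59049; 3^2 = 9.
Coefficient = 66 · 59049 · 9 = 35075106.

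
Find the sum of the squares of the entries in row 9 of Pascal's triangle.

By Vandermonde's identity, Σ C(9,j)² = C(18,9) = 48620.

48620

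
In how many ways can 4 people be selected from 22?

7315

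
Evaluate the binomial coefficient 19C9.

92378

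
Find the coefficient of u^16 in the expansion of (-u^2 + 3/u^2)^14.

-9828

General term: C(14,j)·(-u^2)^j·(3/u^2)^(14-j), with u-exponent 2j − 2(14−j) = 4j − 28.
Set 4j − 28 = 16: j = 11.
C(14,11) = 364; (-1)^11 = -1; 3^3 = 27.
Coefficient = 364 · (-1) · 27 = -9828.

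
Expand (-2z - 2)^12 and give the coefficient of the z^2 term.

270336

The general term is C(12,j)·(-2z)^j·(-2)^(12-j); the z^2 term has j = 2.
C(12,2) = 66.
Coefficient = C(12,2) · (-2)^2 · (-2)^10 = 66 · 4 · 1024 = 270336.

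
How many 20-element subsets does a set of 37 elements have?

15905368710

C(37,20) = C(37,17) by symmetry.
C(37,17) = (37·36·35·34·33·32·31·30·29·28·27·26·25·24·23·22·21) / 17! = 5657339689378493276160000 / 355687428096000 = 15905368710.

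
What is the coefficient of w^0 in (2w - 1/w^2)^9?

General term: C(9,j)·(2w)^j·(-1/w^2)^(9-j), with w-exponent 1j − 2(9−j) = 3j − 18.
Set 3j − 18 = 0: j = 6.
C(9,6) = 84; 2^6 = 64; (-1)^3 = -1.
Coefficient = 84 · 64 · (-1) = -5376.

-5376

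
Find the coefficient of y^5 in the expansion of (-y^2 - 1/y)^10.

General term: C(10,j)·(-y^2)^j·(-1/y)^(10-j), with y-exponent 2j − 1(10−j) = 3j − 10.
Set 3j − 10 = 5: j = 5.
C(10,5) = 252; (-1)^5 = -1; (-1)^5 = -1.
Coefficient = 252 · (-1) · (-1) = 252.

252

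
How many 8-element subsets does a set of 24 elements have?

735471

C(24,8) = (24·23·22·21·20·19·18·17) / 8! = 29654190720 / 40320 = 735471.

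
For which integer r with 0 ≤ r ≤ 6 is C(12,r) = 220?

3

C(12,r) increases on 0 ≤ r ≤ 6. C(12,2) = 66 and C(12,3) = 220, so r = 3.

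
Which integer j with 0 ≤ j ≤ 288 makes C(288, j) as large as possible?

144

C(288,j) is maximized at j = 288/2 = 144.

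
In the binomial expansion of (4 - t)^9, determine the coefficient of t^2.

The general term is C(9,j)·(4)^j·(-t)^(9-j); the t^2 term has j = 7.
C(9,7) = 36.
Coefficient = C(9,7) · 4^7 = 36 · 16384 = 589824.

589824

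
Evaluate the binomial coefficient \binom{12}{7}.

C(12,7) = C(12,5) by symmetry.
C(12,5) = (12·11·10·9·8) / 5! = 95040 / 120 = 792.

792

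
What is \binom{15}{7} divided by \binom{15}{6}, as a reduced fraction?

9/7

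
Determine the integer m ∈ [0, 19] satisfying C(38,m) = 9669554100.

14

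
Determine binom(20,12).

125970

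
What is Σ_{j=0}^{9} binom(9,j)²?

48620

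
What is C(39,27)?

C(39,27) = C(39,12) by symmetry.
C(39,12) = (39·38·37·36·35·34·33·32·31·30·29·28) / 12! = 1873278229119897600 / 479001600 = 3910797436.

3910797436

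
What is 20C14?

C(20,14) = C(20,6) by symmetry.
C(20,6) = (20·19·18·17·16·15) / 6! = 27907200 / 720 = 38760.

38760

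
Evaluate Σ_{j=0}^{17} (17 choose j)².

Σ C(17,j)² is the coefficient of x^17 in (1+x)^17(1+x)^17 = (1+x)^34, i.e. C(34,17) = 2333606220.

2333606220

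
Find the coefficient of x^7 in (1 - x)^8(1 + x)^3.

-22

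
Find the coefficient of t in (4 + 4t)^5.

The general term is C(5,j)·(4)^j·(4t)^(5-j); the t^1 term has j = 4.
C(5,4) = 5.
Coefficient = C(5,4) · 4^4 · 4^1 = 5 · 256 · 4 = 5120.

5120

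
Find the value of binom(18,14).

C(18,14) = C(18,4) by symmetry.
C(18,4) = (18·17·16·15) / 4! = 73440 / 24 = 3060.

3060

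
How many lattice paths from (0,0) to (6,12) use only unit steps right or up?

18564

Each path is a sequence of 18 steps with 6 rights: C(18,6) = 18564.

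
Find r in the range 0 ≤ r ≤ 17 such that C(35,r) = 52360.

4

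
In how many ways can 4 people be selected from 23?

This is C(23,4) = 8855.

8855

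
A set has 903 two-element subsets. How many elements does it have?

n(n−1)/2 = 903 ⇒ n(n−1) = 1806. Since 43·42 = 1806, n = 43.

43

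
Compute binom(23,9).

C(23,9) = (23·22·21·20·19·18·17·16·15) / 9! = 296541907200 / 362880 = 817190.

817190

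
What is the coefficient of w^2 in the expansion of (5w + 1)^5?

250

The general term is C(5,j)·(5w)^j·(1)^(5-j); the w^2 term has j = 2.
C(5,2) = 10.
Coefficient = C(5,2) · 5^2 = 10 · 25 = 250.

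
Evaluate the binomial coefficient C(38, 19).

35345263800

C(38,19) = (38·37·36·35·34·33·32·31·30·29·28·27·26·25·24·23·22·21·20) / 19! = 4299578163927654889881600000 / 121645100408832000 = 35345263800.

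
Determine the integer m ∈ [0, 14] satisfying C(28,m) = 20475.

C(28,m) increases on 0 ≤ m ≤ 14. C(28,3) = 3276 and C(28,4) = 20475, so m = 4.

4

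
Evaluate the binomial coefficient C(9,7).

C(9,7) = C(9,2) by symmetry.
C(9,2) = (9·8) / 2! = 72 / 2 = 36.

36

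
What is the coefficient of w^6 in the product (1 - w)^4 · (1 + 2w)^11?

Coefficient of w^6 = Σ_{j} C(4,j)·(-1)^j·C(11,6-j)·2^(6-j) for j from 0 to 4.
= 29568 + (-59136) + 31680 + (-5280) + 220 = -2948.

-2948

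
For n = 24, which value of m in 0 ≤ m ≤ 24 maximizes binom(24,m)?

C(24,m) is maximized at m = 24/2 = 12.

12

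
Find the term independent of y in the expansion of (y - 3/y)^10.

-61236

General term: C(10,j)·(y)^j·(-3/y)^(10-j), with y-exponent 1j − 1(10−j) = 2j − 10.
Set 2j − 10 = 0: j = 5.
C(10,5) = 252; 1^5 = 1; (-3)^5 = -243.
Coefficient = 252 · 1 · (-243) = -61236.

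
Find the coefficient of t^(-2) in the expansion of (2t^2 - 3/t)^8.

81648

General term: C(8,j)·(2t^2)^j·(-3/t)^(8-j), with t-exponent 2j − 1(8−j) = 3j − 8.
Set 3j − 8 = -2: j = 2.
C(8,2) = 28; 2^2 = 4; (-3)^6 = 729.
Coefficient = 28 · 4 · 729 = 81648.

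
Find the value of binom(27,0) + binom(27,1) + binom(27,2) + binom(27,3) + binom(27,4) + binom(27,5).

1 + 27 + 351 + 2925 + 17550 + 80730 = 101584.

101584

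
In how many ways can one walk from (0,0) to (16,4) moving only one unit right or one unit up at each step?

Each path is a sequence of 20 steps with 16 rights: C(20,16) = 4845.

4845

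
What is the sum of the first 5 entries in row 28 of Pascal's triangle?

24158

1 + 28 + 378 + 3276 + 20475 = 24158.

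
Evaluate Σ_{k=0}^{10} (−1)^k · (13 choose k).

The partial alternating sum Σ_{k=0}^{10} (−1)^k C(13,k) = (−1)^10 C(12,10) = 66.

66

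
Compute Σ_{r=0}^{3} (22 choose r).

1794

1 + 22 + 231 + 1540 = 1794.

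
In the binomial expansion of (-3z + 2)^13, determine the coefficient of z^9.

The general term is C(13,j)·(-3z)^j·(2)^(13-j); the z^9 term has j = 9.
C(13,9) = 715.
Coefficient = C(13,9) · (-3)^9 · 2^4 = 715 · (-19683) · 16 = -225173520.

-225173520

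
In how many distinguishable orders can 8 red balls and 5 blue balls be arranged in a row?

Choose positions for the red balls: C(13,8) = 1287.

1287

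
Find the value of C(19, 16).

969

C(19,16) = C(19,3) by symmetry.
C(19,3) = (19·18·17) / 3! = 5814 / 6 = 969.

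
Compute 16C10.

8008

C(16,10) = C(16,6) by symmetry.
C(16,6) = (16·15·14·13·12·11) / 6! = 5765760 / 720 = 8008.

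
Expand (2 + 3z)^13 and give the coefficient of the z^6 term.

The general term is C(13,j)·(2)^j·(3z)^(13-j); the z^6 term has j = 7.
C(13,7) = 1716.
Coefficient = C(13,7) · 2^7 · 3^6 = 1716 · 128 · 729 = 160123392.

160123392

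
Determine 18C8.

43758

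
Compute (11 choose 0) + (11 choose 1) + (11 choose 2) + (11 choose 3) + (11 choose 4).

1 + 11 + 55 + 165 + 330 = 562.

562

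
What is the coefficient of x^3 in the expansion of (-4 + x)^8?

-57344

The general term is C(8,j)·(-4)^j·(x)^(8-j); the x^3 term has j = 5.
C(8,5) = 56.
Coefficient = C(8,5) · (-4)^5 = 56 · (-1024) = -57344.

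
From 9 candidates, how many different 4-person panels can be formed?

This is C(9,4) = 126.

126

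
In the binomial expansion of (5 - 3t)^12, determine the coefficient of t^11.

-10628820

The general term is C(12,j)·(5)^j·(-3t)^(12-j); the t^11 term has j = 1.
C(12,1) = 12.
Coefficient = C(12,1) · 5^1 · (-3)^11 = 12 · 5 · (-177147) = -10628820.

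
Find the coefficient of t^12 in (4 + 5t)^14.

The general term is C(14,j)·(4)^j·(5t)^(14-j); the t^12 term has j = 2.
C(14,2) = 91.
Coefficient = C(14,2) · 4^2 · 5^12 = 91 · 16 · 244140625 = 355468750000.

355468750000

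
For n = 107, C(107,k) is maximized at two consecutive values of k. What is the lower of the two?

53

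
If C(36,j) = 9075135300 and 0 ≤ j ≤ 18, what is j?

18

C(36,j) increases on 0 ≤ j ≤ 18. C(36,17) = 8597496600 and C(36,18) = 9075135300, so j = 18.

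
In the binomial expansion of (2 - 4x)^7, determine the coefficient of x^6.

57344

The general term is C(7,j)·(2)^j·(-4x)^(7-j); the x^6 term has j = 1.
C(7,1) = 7.
Coefficient = C(7,1) · 2^1 · (-4)^6 = 7 · 2 · 4096 = 57344.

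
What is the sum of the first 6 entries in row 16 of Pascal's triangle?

1 + 16 + 120 + 560 + 1820 + 4368 = 6885.

6885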